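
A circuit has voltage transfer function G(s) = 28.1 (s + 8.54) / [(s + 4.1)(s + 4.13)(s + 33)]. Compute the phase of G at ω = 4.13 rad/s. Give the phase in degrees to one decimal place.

∠(j4.13 + 8.54) = arctan(4.13/8.54) = 25.81°
∠(j4.13 + 4.1) = arctan(4.13/4.1) = 45.21°
∠(j4.13 + 4.13) = arctan(4.13/4.13) = 45.00°
∠(j4.13 + 33) = arctan(4.13/33) = 7.13°
∠G(j4.13) = 25.81° − (45.21° + 45.00° + 7.13°) = -71.53°

-71.5°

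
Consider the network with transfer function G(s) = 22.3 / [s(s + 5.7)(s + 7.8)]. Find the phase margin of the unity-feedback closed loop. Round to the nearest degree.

Gain crossover: |G(jω)| = 1 at ω ≈ 0.499 rad s⁻¹.
∠G(j0.499) = −90° − arctan(0.499/5.7) − arctan(0.499/7.8) ≈ -98.66°
PM = 180° + (-98.66°) = 81.34°

81°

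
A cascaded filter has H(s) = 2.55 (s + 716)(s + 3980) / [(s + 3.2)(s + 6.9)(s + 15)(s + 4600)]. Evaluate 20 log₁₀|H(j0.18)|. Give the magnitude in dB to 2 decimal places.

|j0.18 + 716| = √(0.18² + 716²) = 716
|j0.18 + 3980| = √(0.18² + 3980²) = 3980
|j0.18 + 3.2| = √(0.18² + 3.2²) = 3.205
|j0.18 + 6.9| = √(0.18² + 6.9²) = 6.902
|j0.18 + 15| = √(0.18² + 15²) = 15
|j0.18 + 4600| = √(0.18² + 4600²) = 4600
|H(j0.18)| = 2.55 × 716 × 3980 / (3.205 × 6.902 × 15 × 4600) = 4.7602
20 log₁₀(4.7602) = 13.552 dB

13.55 dB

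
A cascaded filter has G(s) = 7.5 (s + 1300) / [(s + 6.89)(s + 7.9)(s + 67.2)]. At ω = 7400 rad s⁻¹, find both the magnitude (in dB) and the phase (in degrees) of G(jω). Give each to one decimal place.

|G| = -137.1 dB, ∠G = -189.3°

|j7400 + 1300| = √(7400² + 1300²) = 7513
|j7400 + 6.89| = √(7400² + 6.89²) = 7400
|j7400 + 7.9| = √(7400² + 7.9²) = 7400
|j7400 + 67.2| = √(7400² + 67.2²) = 7400
|G(j7400)| = 7.5 × 7513 / (7400 × 7400 × 7400) = 1.3905e-07
20 log₁₀(1.3905e-07) = -137.14 dB
∠(j7400 + 1300) = arctan(7400/1300) = 80.04°
∠(j7400 + 6.89) = arctan(7400/6.89) = 89.95°
∠(j7400 + 7.9) = arctan(7400/7.9) = 89.94°
∠(j7400 + 67.2) = arctan(7400/67.2) = 89.48°
∠G(j7400) = 80.04° − (89.95° + 89.94° + 89.48°) = -189.33°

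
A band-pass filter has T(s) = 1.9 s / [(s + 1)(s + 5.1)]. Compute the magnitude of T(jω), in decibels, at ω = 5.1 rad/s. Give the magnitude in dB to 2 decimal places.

-11.75 dB

|j5.1| = 5.1
|j5.1 + 1| = √(5.1² + 1²) = 5.197
|j5.1 + 5.1| = √(5.1² + 5.1²) = 7.212
|T(j5.1)| = 1.9 × 5.1 / (5.197 × 7.212) = 0.25851
20 log₁₀(0.25851) = -11.750 dB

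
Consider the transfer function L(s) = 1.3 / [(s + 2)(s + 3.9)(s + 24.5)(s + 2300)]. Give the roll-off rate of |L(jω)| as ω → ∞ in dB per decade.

-80 dB/decade

With 0 zeros and 4 poles, the high-frequency asymptotic slope is 20 × (0 − 4) = -80 dB/decade.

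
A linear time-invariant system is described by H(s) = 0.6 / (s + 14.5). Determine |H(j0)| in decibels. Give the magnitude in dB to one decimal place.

H(0) = 0.6 / 14.5 = 0.041379
20 log₁₀(0.041379) = -27.66 dB

-27.7 dB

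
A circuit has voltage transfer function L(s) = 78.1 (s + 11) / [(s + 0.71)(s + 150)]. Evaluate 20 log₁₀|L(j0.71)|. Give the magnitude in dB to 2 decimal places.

15.14 dB

|j0.71 + 11| = √(0.71² + 11²) = 11.02
|j0.71 + 0.71| = √(0.71² + 0.71²) = 1.004
|j0.71 + 150| = √(0.71² + 150²) = 150
|L(j0.71)| = 78.1 × 11.02 / (1.004 × 150) = 5.7158
20 log₁₀(5.7158) = 15.142 dB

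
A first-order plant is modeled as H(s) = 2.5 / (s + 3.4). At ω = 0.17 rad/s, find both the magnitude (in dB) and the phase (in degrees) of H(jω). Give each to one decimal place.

|H| = -2.7 dB, ∠H = -2.9 deg

|j0.17 + 3.4| = √(0.17² + 3.4²) = 3.404
|H(j0.17)| = 2.5 / 3.404 = 0.73438
20 log₁₀(0.73438) = -2.68 dB
∠(j0.17 + 3.4) = arctan(0.17/3.4) = 2.86°
∠H(j0.17) = −2.86° = -2.86°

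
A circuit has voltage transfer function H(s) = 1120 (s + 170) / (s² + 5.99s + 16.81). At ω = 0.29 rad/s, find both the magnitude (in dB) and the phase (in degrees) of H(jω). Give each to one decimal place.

|j0.29 + 170| = √(0.29² + 170²) = 170
|(j0.29)² + 5.99(j0.29) + 16.81| = |16.726 + j1.7371| = 16.82
|H(j0.29)| = 1120 × 170 / 16.82 = 11323
20 log₁₀(11323) = 81.08 dB
∠(j0.29 + 170) = arctan(0.29/170) = 0.10°
∠[(j0.29)² + 5.99(j0.29) + 16.81] = ∠[16.726 + j1.7371] = 5.93°
∠H(j0.29) = 0.10° − 5.93° = -5.83°

|H| = 81.1 dB, ∠H = -5.8°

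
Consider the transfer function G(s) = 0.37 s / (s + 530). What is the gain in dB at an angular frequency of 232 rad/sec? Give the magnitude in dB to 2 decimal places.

-16.57 dB

|j232| = 232
|j232 + 530| = √(232² + 530²) = 578.6
|G(j232)| = 0.37 × 232 / 578.6 = 0.14837
20 log₁₀(0.14837) = -16.573 dB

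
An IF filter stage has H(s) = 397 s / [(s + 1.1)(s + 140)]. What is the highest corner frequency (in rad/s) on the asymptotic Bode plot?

140 rad/s

Break frequencies occur at each pole and zero magnitude: 1.1 rad/s, 140 rad/s.
The highest is 140 rad/s.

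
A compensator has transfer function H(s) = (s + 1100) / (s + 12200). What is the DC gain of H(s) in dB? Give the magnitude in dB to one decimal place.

H(0) = 1 × 1100 / 12200 = 0.090164
20 log₁₀(0.090164) = -20.90 dB

-20.9 dB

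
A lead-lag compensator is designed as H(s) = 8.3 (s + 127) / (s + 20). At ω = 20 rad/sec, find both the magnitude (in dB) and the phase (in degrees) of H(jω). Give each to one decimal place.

|H| = 31.5 dB, ∠H = -36.1°

|j20 + 127| = √(20² + 127²) = 128.6
|j20 + 20| = √(20² + 20²) = 28.28
|H(j20)| = 8.3 × 128.6 / 28.28 = 37.727
20 log₁₀(37.727) = 31.53 dB
∠(j20 + 127) = arctan(20/127) = 8.95°
∠(j20 + 20) = arctan(20/20) = 45.00°
∠H(j20) = 8.95° − 45.00° = -36.05°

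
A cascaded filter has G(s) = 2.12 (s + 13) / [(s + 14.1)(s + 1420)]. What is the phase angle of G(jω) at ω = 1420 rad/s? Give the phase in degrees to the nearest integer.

∠(j1420 + 13) = arctan(1420/13) = 89.48°
∠(j1420 + 14.1) = arctan(1420/14.1) = 89.43°
∠(j1420 + 1420) = arctan(1420/1420) = 45.00°
∠G(j1420) = 89.48° − (89.43° + 45.00°) = -44.96°

-45 deg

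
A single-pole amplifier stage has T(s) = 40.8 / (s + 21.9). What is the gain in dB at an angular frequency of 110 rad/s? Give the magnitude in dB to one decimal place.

|j110 + 21.9| = √(110² + 21.9²) = 112.2
|T(j110)| = 40.8 / 112.2 = 0.36377
20 log₁₀(0.36377) = -8.78 dB

-8.8 dB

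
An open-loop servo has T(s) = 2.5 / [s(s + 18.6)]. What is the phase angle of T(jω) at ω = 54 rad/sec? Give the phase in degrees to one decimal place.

∠(j54 + 18.6) = arctan(54/18.6) = 70.99°
∠(j54) = 90.00°
∠T(j54) = − (70.99° + 90.00°) = -160.99°

-161.0°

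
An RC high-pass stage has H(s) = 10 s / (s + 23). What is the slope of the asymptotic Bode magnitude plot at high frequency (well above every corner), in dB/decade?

0 dB/decade

With 1 zero and 1 pole, the high-frequency asymptotic slope is 20 × (1 − 1) = 0 dB/decade.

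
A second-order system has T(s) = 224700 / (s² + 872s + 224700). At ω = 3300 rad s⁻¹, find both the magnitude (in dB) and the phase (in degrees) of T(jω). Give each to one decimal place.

|T| = -33.8 dB, ∠T = -164.9 deg

|(j3300)² + 872(j3300) + 224700| = |-1.0665e+07 + j2.8776e+06| = 1.105e+07
|T(j3300)| = 224700 / 1.105e+07 = 0.020341
20 log₁₀(0.020341) = -33.83 dB
∠[(j3300)² + 872(j3300) + 224700] = ∠[-1.0665e+07 + j2.8776e+06] = 164.90°
∠T(j3300) = −164.90° = -164.90°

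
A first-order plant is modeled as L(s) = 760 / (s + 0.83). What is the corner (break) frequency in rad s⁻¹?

0.83 rad s⁻¹

The single real pole at s = −0.83 gives a corner at ω = 0.83 rad s⁻¹.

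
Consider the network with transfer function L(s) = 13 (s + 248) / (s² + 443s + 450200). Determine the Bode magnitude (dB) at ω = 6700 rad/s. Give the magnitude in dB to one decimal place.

|j6700 + 248| = √(6700² + 248²) = 6705
|(j6700)² + 443(j6700) + 450200| = |-4.444e+07 + j2.9681e+06| = 4.454e+07
|L(j6700)| = 13 × 6705 / 4.454e+07 = 0.0019569
20 log₁₀(0.0019569) = -54.17 dB

-54.2 dB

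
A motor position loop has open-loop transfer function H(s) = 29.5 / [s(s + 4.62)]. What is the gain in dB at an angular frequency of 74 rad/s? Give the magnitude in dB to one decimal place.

-45.4 dB

|j74 + 4.62| = √(74² + 4.62²) = 74.14
|j74| = 74
|H(j74)| = 29.5 / (74.14 × 74) = 0.0053767
20 log₁₀(0.0053767) = -45.39 dB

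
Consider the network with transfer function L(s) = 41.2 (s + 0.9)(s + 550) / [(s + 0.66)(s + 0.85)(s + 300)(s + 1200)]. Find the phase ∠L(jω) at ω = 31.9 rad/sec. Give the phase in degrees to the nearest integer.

-93 deg

∠(j31.9 + 0.9) = arctan(31.9/0.9) = 88.38°
∠(j31.9 + 550) = arctan(31.9/550) = 3.32°
∠(j31.9 + 0.66) = arctan(31.9/0.66) = 88.81°
∠(j31.9 + 0.85) = arctan(31.9/0.85) = 88.47°
∠(j31.9 + 300) = arctan(31.9/300) = 6.07°
∠(j31.9 + 1200) = arctan(31.9/1200) = 1.52°
∠L(j31.9) = 88.38° + 3.32° − (88.81° + 88.47° + 6.07° + 1.52°) = -93.18°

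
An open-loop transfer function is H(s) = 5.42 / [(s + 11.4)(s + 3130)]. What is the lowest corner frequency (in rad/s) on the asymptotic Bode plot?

Break frequencies occur at each pole and zero magnitude: 11.4 rad/s, 3130 rad/s.
The lowest is 11.4 rad/s.

11.4 rad/s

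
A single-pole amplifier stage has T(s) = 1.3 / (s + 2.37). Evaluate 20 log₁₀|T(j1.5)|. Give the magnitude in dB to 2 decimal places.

-6.68 dB

|j1.5 + 2.37| = √(1.5² + 2.37²) = 2.805
|T(j1.5)| = 1.3 / 2.805 = 0.46349
20 log₁₀(0.46349) = -6.679 dB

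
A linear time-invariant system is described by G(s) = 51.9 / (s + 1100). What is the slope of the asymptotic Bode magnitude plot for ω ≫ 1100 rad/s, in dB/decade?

With 0 zeros and 1 pole, the high-frequency asymptotic slope is 20 × (0 − 1) = -20 dB/decade.

-20 dB/decade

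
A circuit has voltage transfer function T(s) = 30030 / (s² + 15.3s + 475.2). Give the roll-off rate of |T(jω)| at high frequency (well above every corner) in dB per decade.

-40 dB/decade

With 0 zeros and 2 poles, the high-frequency asymptotic slope is 20 × (0 − 2) = -40 dB/decade.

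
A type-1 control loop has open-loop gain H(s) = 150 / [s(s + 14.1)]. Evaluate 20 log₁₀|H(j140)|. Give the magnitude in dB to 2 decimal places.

-42.37 dB

|j140 + 14.1| = √(140² + 14.1²) = 140.7
|j140| = 140
|H(j140)| = 150 / (140.7 × 140) = 0.0076145
20 log₁₀(0.0076145) = -42.367 dB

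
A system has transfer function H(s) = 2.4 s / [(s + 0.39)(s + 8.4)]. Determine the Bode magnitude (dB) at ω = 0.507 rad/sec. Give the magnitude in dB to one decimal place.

|j0.507| = 0.507
|j0.507 + 0.39| = √(0.507² + 0.39²) = 0.6396
|j0.507 + 8.4| = √(0.507² + 8.4²) = 8.415
|H(j0.507)| = 2.4 × 0.507 / (0.6396 × 8.415) = 0.22605
20 log₁₀(0.22605) = -12.92 dB

-12.9 dB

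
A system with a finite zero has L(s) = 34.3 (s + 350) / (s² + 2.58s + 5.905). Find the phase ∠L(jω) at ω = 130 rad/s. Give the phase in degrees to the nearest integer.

-158°

∠(j130 + 350) = arctan(130/350) = 20.38°
∠[(j130)² + 2.58(j130) + 5.905] = ∠[-16894 + j335.4] = 178.86°
∠L(j130) = 20.38° − 178.86° = -158.49°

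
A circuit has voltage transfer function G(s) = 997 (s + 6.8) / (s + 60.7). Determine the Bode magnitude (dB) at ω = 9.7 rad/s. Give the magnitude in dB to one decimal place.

|j9.7 + 6.8| = √(9.7² + 6.8²) = 11.85
|j9.7 + 60.7| = √(9.7² + 60.7²) = 61.47
|G(j9.7)| = 997 × 11.85 / 61.47 = 192.13
20 log₁₀(192.13) = 45.67 dB

45.7 dB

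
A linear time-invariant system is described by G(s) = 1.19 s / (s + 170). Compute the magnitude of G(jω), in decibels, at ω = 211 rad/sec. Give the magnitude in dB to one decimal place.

-0.7 dB

|j211| = 211
|j211 + 170| = √(211² + 170²) = 271
|G(j211)| = 1.19 × 211 / 271 = 0.92666
20 log₁₀(0.92666) = -0.66 dB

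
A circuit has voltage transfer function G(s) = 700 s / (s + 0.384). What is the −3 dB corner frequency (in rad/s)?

0.384 rad/s

For a single-pole high-pass, the −3 dB point is at the pole: ω = 0.384 rad/s.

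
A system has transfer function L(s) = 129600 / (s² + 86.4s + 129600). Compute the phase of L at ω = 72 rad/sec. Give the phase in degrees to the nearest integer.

-3°

∠[(j72)² + 86.4(j72) + 129600] = ∠[1.2442e+05 + j6220.8] = 2.86°
∠L(j72) = −2.86° = -2.86°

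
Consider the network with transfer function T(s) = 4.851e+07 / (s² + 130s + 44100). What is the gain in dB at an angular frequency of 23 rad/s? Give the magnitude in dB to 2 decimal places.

|(j23)² + 130(j23) + 44100| = |43571 + j2990| = 4.367e+04
|T(j23)| = 4.851e+07 / 4.367e+04 = 1110.7
20 log₁₀(1110.7) = 60.912 dB

60.91 dB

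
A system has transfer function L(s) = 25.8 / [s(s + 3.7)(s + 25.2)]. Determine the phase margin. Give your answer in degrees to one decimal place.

85.1°

Gain crossover: |L(jω)| = 1 at ω ≈ 0.276 rad/s.
∠L(j0.276) = −90° − arctan(0.276/3.7) − arctan(0.276/25.2) ≈ -94.89°
PM = 180° + (-94.89°) = 85.11°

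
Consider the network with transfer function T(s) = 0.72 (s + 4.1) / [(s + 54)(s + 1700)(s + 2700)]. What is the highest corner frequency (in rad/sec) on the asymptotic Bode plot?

2700 rad/sec

Break frequencies occur at each pole and zero magnitude: 4.1 rad/sec, 54 rad/sec, 1700 rad/sec, 2700 rad/sec.
The highest is 2700 rad/sec.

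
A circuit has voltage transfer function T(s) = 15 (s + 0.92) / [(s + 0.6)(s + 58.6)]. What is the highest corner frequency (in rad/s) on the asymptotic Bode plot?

58.6 rad/s

Break frequencies occur at each pole and zero magnitude: 0.6 rad/s, 0.92 rad/s, 58.6 rad/s.
The highest is 58.6 rad/s.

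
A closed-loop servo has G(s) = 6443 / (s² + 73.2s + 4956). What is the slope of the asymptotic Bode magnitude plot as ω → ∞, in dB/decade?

-40 dB/decade

With 0 zeros and 2 poles, the high-frequency asymptotic slope is 20 × (0 − 2) = -40 dB/decade.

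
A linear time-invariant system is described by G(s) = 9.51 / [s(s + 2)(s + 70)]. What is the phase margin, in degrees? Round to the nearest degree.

88 deg

Gain crossover: |G(jω)| = 1 at ω ≈ 0.0679 rad/sec.
∠G(j0.0679) = −90° − arctan(0.0679/2) − arctan(0.0679/70) ≈ -92.00°
PM = 180° + (-92.00°) = 88.00°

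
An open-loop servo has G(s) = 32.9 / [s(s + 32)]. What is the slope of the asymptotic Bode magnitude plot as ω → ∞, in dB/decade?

-40 dB/decade

With 0 zeros and 2 poles, the high-frequency asymptotic slope is 20 × (0 − 2) = -40 dB/decade.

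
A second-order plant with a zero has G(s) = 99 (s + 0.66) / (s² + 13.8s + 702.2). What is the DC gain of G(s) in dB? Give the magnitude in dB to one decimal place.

G(0) = 99 × 0.66 / 702.2 = 0.09305
20 log₁₀(0.09305) = -20.63 dB

-20.6 dB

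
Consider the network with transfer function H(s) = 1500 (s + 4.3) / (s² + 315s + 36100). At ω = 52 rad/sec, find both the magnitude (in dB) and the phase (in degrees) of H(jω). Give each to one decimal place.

|j52 + 4.3| = √(52² + 4.3²) = 52.18
|(j52)² + 315(j52) + 36100| = |33396 + j16380| = 3.72e+04
|H(j52)| = 1500 × 52.18 / 3.72e+04 = 2.1041
20 log₁₀(2.1041) = 6.46 dB
∠(j52 + 4.3) = arctan(52/4.3) = 85.27°
∠[(j52)² + 315(j52) + 36100] = ∠[33396 + j16380] = 26.13°
∠H(j52) = 85.27° − 26.13° = 59.15°

|H| = 6.5 dB, ∠H = 59.1°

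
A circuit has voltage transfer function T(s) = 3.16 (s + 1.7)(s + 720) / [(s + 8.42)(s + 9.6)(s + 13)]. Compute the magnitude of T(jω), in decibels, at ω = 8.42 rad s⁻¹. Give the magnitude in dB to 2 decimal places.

|j8.42 + 1.7| = √(8.42² + 1.7²) = 8.59
|j8.42 + 720| = √(8.42² + 720²) = 720
|j8.42 + 8.42| = √(8.42² + 8.42²) = 11.91
|j8.42 + 9.6| = √(8.42² + 9.6²) = 12.77
|j8.42 + 13| = √(8.42² + 13²) = 15.49
|T(j8.42)| = 3.16 × 8.59 × 720 / (11.91 × 12.77 × 15.49) = 8.2991
20 log₁₀(8.2991) = 18.381 dB

18.38 dB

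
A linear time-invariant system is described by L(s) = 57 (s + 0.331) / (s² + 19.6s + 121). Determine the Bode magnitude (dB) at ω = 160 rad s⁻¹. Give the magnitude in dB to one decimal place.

-9.0 dB

|j160 + 0.331| = √(160² + 0.331²) = 160
|(j160)² + 19.6(j160) + 121| = |-25479 + j3136| = 2.567e+04
|L(j160)| = 57 × 160 / 2.567e+04 = 0.35526
20 log₁₀(0.35526) = -8.99 dB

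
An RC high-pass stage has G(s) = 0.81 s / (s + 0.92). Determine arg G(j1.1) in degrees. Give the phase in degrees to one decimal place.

∠(j1.1) = 90.00°
∠(j1.1 + 0.92) = arctan(1.1/0.92) = 50.09°
∠G(j1.1) = 90.00° − 50.09° = 39.91°

39.9°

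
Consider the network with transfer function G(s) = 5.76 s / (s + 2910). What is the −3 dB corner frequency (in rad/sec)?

For a single-pole high-pass, the −3 dB point is at the pole: ω = 2910 rad/sec.

2910 rad/sec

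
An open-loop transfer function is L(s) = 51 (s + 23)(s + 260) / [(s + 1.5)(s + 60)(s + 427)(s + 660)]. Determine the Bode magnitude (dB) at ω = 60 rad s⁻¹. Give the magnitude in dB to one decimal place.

-64.4 dB

|j60 + 23| = √(60² + 23²) = 64.26
|j60 + 260| = √(60² + 260²) = 266.8
|j60 + 1.5| = √(60² + 1.5²) = 60.02
|j60 + 60| = √(60² + 60²) = 84.85
|j60 + 427| = √(60² + 427²) = 431.2
|j60 + 660| = √(60² + 660²) = 662.7
|L(j60)| = 51 × 64.26 × 266.8 / (60.02 × 84.85 × 431.2 × 662.7) = 0.00060086
20 log₁₀(0.00060086) = -64.42 dB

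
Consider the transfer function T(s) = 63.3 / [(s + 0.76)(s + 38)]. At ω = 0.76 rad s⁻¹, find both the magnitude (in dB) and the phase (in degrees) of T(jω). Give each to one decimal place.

|j0.76 + 0.76| = √(0.76² + 0.76²) = 1.075
|j0.76 + 38| = √(0.76² + 38²) = 38.01
|T(j0.76)| = 63.3 / (1.075 × 38.01) = 1.5495
20 log₁₀(1.5495) = 3.80 dB
∠(j0.76 + 0.76) = arctan(0.76/0.76) = 45.00°
∠(j0.76 + 38) = arctan(0.76/38) = 1.15°
∠T(j0.76) = − (45.00° + 1.15°) = -46.15°

|T| = 3.8 dB, ∠T = -46.1 deg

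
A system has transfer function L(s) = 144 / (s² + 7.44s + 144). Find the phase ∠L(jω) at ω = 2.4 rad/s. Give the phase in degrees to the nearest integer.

∠[(j2.4)² + 7.44(j2.4) + 144] = ∠[138.24 + j17.856] = 7.36°
∠L(j2.4) = −7.36° = -7.36°

-7°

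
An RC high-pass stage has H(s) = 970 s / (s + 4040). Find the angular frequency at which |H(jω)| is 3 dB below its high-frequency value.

4040 rad/s

For a single-pole high-pass, the −3 dB point is at the pole: ω = 4040 rad/s.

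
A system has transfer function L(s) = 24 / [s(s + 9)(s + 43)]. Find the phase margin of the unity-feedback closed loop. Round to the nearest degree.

90°

Gain crossover: |L(jω)| = 1 at ω ≈ 0.062 rad/s.
∠L(j0.062) = −90° − arctan(0.062/9) − arctan(0.062/43) ≈ -90.48°
PM = 180° + (-90.48°) = 89.52°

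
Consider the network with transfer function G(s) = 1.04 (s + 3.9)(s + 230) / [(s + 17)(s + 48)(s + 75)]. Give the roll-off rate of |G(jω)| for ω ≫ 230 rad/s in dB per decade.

With 2 zeros and 3 poles, the high-frequency asymptotic slope is 20 × (2 − 3) = -20 dB/decade.

-20 dB/decade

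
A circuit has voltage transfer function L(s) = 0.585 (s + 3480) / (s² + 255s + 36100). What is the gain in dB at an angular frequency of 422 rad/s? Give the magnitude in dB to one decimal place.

-38.8 dB

|j422 + 3480| = √(422² + 3480²) = 3505
|(j422)² + 255(j422) + 36100| = |-1.4198e+05 + j1.0761e+05| = 1.782e+05
|L(j422)| = 0.585 × 3505 / 1.782e+05 = 0.011511
20 log₁₀(0.011511) = -38.78 dB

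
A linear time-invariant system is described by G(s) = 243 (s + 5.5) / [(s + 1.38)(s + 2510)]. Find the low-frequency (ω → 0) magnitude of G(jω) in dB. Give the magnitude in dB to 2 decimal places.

-8.27 dB

G(0) = 243 × 5.5 / (1.38 × 2510) = 0.38585
20 log₁₀(0.38585) = -8.272 dB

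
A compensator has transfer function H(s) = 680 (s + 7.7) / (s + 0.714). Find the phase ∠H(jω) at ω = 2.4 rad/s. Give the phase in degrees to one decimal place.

-56.1 deg

∠(j2.4 + 7.7) = arctan(2.4/7.7) = 17.31°
∠(j2.4 + 0.714) = arctan(2.4/0.714) = 73.43°
∠H(j2.4) = 17.31° − 73.43° = -56.12°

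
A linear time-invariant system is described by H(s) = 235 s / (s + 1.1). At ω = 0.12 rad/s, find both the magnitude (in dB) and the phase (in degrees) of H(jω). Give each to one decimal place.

|j0.12| = 0.12
|j0.12 + 1.1| = √(0.12² + 1.1²) = 1.107
|H(j0.12)| = 235 × 0.12 / 1.107 = 25.485
20 log₁₀(25.485) = 28.13 dB
∠(j0.12) = 90.00°
∠(j0.12 + 1.1) = arctan(0.12/1.1) = 6.23°
∠H(j0.12) = 90.00° − 6.23° = 83.77°

|H| = 28.1 dB, ∠H = 83.8°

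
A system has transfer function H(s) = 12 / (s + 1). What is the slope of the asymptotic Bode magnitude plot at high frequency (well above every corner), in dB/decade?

With 0 zeros and 1 pole, the high-frequency asymptotic slope is 20 × (0 − 1) = -20 dB/decade.

-20 dB/decade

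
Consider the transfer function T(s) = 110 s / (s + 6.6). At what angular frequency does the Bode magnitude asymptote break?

6.6 rad/sec

The single real pole at s = −6.6 gives a corner at ω = 6.6 rad/sec.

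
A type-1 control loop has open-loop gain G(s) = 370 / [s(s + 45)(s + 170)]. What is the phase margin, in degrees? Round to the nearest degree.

Gain crossover: |G(jω)| = 1 at ω ≈ 0.0484 rad/s.
∠G(j0.0484) = −90° − arctan(0.0484/45) − arctan(0.0484/170) ≈ -90.08°
PM = 180° + (-90.08°) = 89.92°

90°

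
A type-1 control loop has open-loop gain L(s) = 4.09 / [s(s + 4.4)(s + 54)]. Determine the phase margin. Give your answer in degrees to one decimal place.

89.8°

Gain crossover: |L(jω)| = 1 at ω ≈ 0.0172 rad/s.
∠L(j0.0172) = −90° − arctan(0.0172/4.4) − arctan(0.0172/54) ≈ -90.24°
PM = 180° + (-90.24°) = 89.76°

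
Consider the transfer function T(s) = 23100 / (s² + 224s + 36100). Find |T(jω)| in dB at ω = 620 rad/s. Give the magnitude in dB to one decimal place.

-24.2 dB

|(j620)² + 224(j620) + 36100| = |-3.483e+05 + j1.3888e+05| = 3.75e+05
|T(j620)| = 23100 / 3.75e+05 = 0.061605
20 log₁₀(0.061605) = -24.21 dB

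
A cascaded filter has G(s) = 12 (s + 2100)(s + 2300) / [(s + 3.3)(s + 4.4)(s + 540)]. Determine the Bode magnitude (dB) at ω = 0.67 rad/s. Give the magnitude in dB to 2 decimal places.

|j0.67 + 2100| = √(0.67² + 2100²) = 2100
|j0.67 + 2300| = √(0.67² + 2300²) = 2300
|j0.67 + 3.3| = √(0.67² + 3.3²) = 3.367
|j0.67 + 4.4| = √(0.67² + 4.4²) = 4.451
|j0.67 + 540| = √(0.67² + 540²) = 540
|G(j0.67)| = 12 × 2100 × 2300 / (3.367 × 4.451 × 540) = 7161.7
20 log₁₀(7161.7) = 77.100 dB

77.10 dB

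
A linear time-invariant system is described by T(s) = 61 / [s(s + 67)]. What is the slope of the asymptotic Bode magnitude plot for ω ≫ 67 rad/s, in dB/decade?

With 0 zeros and 2 poles, the high-frequency asymptotic slope is 20 × (0 − 2) = -40 dB/decade.

-40 dB/decade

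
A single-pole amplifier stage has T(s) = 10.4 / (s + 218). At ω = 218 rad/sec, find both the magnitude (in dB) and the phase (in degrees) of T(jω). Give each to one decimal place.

|j218 + 218| = √(218² + 218²) = 308.3
|T(j218)| = 10.4 / 308.3 = 0.033734
20 log₁₀(0.033734) = -29.44 dB
∠(j218 + 218) = arctan(218/218) = 45.00°
∠T(j218) = −45.00° = -45.00°

|T| = -29.4 dB, ∠T = -45.0 deg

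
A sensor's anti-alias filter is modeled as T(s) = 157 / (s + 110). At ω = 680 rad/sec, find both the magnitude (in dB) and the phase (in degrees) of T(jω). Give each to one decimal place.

|T| = -12.8 dB, ∠T = -80.8°

|j680 + 110| = √(680² + 110²) = 688.8
|T(j680)| = 157 / 688.8 = 0.22792
20 log₁₀(0.22792) = -12.84 dB
∠(j680 + 110) = arctan(680/110) = 80.81°
∠T(j680) = −80.81° = -80.81°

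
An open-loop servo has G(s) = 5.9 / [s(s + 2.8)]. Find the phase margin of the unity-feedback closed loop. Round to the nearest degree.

Gain crossover: |G(jω)| = 1 at ω ≈ 1.78 rad/s.
∠G(j1.78) = −90° − arctan(1.78/2.8) ≈ -122.42°
PM = 180° + (-122.42°) = 57.58°

58 deg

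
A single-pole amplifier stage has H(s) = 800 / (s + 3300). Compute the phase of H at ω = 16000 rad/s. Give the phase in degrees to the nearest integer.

∠(j16000 + 3300) = arctan(16000/3300) = 78.35°
∠H(j16000) = −78.35° = -78.35°

-78 deg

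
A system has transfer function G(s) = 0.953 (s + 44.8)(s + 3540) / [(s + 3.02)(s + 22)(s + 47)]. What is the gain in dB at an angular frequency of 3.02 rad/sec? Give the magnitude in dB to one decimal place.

30.6 dB

|j3.02 + 44.8| = √(3.02² + 44.8²) = 44.9
|j3.02 + 3540| = √(3.02² + 3540²) = 3540
|j3.02 + 3.02| = √(3.02² + 3.02²) = 4.271
|j3.02 + 22| = √(3.02² + 22²) = 22.21
|j3.02 + 47| = √(3.02² + 47²) = 47.1
|G(j3.02)| = 0.953 × 44.9 × 3540 / (4.271 × 22.21 × 47.1) = 33.913
20 log₁₀(33.913) = 30.61 dB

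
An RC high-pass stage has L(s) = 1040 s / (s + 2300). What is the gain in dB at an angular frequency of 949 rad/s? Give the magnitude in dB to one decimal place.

52.0 dB

|j949| = 949
|j949 + 2300| = √(949² + 2300²) = 2488
|L(j949)| = 1040 × 949 / 2488 = 396.67
20 log₁₀(396.67) = 51.97 dB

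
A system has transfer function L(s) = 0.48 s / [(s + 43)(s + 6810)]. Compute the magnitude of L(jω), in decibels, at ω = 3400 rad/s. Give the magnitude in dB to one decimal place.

|j3400| = 3400
|j3400 + 43| = √(3400² + 43²) = 3400
|j3400 + 6810| = √(3400² + 6810²) = 7612
|L(j3400)| = 0.48 × 3400 / (3400 × 7612) = 6.3057e-05
20 log₁₀(6.3057e-05) = -84.01 dB

-84.0 dB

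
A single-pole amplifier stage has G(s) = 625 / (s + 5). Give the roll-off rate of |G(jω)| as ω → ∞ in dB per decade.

With 0 zeros and 1 pole, the high-frequency asymptotic slope is 20 × (0 − 1) = -20 dB/decade.

-20 dB/decade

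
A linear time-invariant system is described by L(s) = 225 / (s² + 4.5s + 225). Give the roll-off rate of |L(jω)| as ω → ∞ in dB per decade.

With 0 zeros and 2 poles, the high-frequency asymptotic slope is 20 × (0 − 2) = -40 dB/decade.

-40 dB/decade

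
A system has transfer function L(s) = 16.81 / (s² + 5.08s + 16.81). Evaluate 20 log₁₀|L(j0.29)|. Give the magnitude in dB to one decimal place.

|(j0.29)² + 5.08(j0.29) + 16.81| = |16.726 + j1.4732| = 16.79
|L(j0.29)| = 16.81 / 16.79 = 1.0012
20 log₁₀(1.0012) = 0.01 dB

0.0 dB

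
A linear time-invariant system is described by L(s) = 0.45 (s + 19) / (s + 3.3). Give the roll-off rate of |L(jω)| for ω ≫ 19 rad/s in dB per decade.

With 1 zero and 1 pole, the high-frequency asymptotic slope is 20 × (1 − 1) = 0 dB/decade.

0 dB/decade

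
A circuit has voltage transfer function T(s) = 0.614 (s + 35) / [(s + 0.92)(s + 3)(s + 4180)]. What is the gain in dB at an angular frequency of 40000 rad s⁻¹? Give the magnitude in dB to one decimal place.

-188.4 dB

|j40000 + 35| = √(40000² + 35²) = 4e+04
|j40000 + 0.92| = √(40000² + 0.92²) = 4e+04
|j40000 + 3| = √(40000² + 3²) = 4e+04
|j40000 + 4180| = √(40000² + 4180²) = 4.022e+04
|T(j40000)| = 0.614 × 4e+04 / (4e+04 × 4e+04 × 4.022e+04) = 3.8167e-10
20 log₁₀(3.8167e-10) = -188.37 dB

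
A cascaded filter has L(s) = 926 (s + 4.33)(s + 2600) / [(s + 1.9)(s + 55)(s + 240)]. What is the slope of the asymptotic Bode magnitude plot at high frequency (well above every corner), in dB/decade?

With 2 zeros and 3 poles, the high-frequency asymptotic slope is 20 × (2 − 3) = -20 dB/decade.

-20 dB/decade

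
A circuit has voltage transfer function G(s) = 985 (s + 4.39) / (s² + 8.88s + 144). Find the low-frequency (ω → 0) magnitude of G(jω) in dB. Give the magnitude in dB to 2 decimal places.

G(0) = 985 × 4.39 / 144 = 30.029
20 log₁₀(30.029) = 29.551 dB

29.55 dB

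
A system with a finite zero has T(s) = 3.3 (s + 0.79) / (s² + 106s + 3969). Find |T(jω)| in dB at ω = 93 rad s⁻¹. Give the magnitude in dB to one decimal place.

-31.0 dB

|j93 + 0.79| = √(93² + 0.79²) = 93
|(j93)² + 106(j93) + 3969| = |-4680 + j9858| = 1.091e+04
|T(j93)| = 3.3 × 93 / 1.091e+04 = 0.028125
20 log₁₀(0.028125) = -31.02 dB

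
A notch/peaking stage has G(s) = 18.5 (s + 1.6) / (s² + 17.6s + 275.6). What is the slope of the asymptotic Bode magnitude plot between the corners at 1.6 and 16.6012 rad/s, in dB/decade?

In this band the factors already past their corner are: zero at 1.6; net slope = 20 dB/decade.

20 dB/decade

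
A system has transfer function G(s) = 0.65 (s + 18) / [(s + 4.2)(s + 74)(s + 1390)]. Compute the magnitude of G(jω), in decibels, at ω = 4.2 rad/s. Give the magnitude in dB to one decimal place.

-94.1 dB

|j4.2 + 18| = √(4.2² + 18²) = 18.48
|j4.2 + 4.2| = √(4.2² + 4.2²) = 5.94
|j4.2 + 74| = √(4.2² + 74²) = 74.12
|j4.2 + 1390| = √(4.2² + 1390²) = 1390
|G(j4.2)| = 0.65 × 18.48 / (5.94 × 74.12 × 1390) = 1.9633e-05
20 log₁₀(1.9633e-05) = -94.14 dB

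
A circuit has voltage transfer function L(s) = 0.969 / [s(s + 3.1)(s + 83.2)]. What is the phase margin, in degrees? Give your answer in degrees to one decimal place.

89.9°

Gain crossover: |L(jω)| = 1 at ω ≈ 0.00376 rad/s.
∠L(j0.00376) = −90° − arctan(0.00376/3.1) − arctan(0.00376/83.2) ≈ -90.07°
PM = 180° + (-90.07°) = 89.93°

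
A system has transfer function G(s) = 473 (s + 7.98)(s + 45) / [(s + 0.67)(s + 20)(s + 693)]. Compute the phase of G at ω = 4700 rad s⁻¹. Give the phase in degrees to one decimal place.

-82.0°

∠(j4700 + 7.98) = arctan(4700/7.98) = 89.90°
∠(j4700 + 45) = arctan(4700/45) = 89.45°
∠(j4700 + 0.67) = arctan(4700/0.67) = 89.99°
∠(j4700 + 20) = arctan(4700/20) = 89.76°
∠(j4700 + 693) = arctan(4700/693) = 81.61°
∠G(j4700) = 89.90° + 89.45° − (89.99° + 89.76° + 81.61°) = -82.01°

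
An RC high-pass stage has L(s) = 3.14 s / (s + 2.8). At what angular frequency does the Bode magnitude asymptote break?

The single real pole at s = −2.8 gives a corner at ω = 2.8 rad/s.

2.8 rad/s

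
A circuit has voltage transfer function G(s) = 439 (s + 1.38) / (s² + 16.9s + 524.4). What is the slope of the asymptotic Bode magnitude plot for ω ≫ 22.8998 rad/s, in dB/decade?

-20 dB/decade

With 1 zero and 2 poles, the high-frequency asymptotic slope is 20 × (1 − 2) = -20 dB/decade.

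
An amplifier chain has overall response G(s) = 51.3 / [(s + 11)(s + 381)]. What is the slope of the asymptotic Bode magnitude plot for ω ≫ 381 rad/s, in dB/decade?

-40 dB/decade

With 0 zeros and 2 poles, the high-frequency asymptotic slope is 20 × (0 − 2) = -40 dB/decade.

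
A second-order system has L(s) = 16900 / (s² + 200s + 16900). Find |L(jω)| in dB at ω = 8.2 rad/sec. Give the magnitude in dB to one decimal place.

|(j8.2)² + 200(j8.2) + 16900| = |16833 + j1640| = 1.691e+04
|L(j8.2)| = 16900 / 1.691e+04 = 0.99926
20 log₁₀(0.99926) = -0.01 dB

-0.0 dB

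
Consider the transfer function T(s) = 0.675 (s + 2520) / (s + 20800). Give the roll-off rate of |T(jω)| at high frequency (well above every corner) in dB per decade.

0 dB/decade

With 1 zero and 1 pole, the high-frequency asymptotic slope is 20 × (1 − 1) = 0 dB/decade.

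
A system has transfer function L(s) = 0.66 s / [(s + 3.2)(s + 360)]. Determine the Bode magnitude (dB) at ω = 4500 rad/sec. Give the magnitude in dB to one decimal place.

-76.7 dB

|j4500| = 4500
|j4500 + 3.2| = √(4500² + 3.2²) = 4500
|j4500 + 360| = √(4500² + 360²) = 4514
|L(j4500)| = 0.66 × 4500 / (4500 × 4514) = 0.0001462
20 log₁₀(0.0001462) = -76.70 dB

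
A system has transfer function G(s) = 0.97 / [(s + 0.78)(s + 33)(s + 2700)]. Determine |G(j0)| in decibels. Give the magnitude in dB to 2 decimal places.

-97.10 dB

G(0) = 0.97 / (0.78 × 33 × 2700) = 1.3957e-05
20 log₁₀(1.3957e-05) = -97.104 dB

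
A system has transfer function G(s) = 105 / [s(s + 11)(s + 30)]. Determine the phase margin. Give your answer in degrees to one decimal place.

Gain crossover: |G(jω)| = 1 at ω ≈ 0.318 rad/s.
∠G(j0.318) = −90° − arctan(0.318/11) − arctan(0.318/30) ≈ -92.26°
PM = 180° + (-92.26°) = 87.74°

87.7°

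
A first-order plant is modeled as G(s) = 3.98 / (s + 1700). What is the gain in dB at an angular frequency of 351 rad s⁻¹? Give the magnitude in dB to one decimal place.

-52.8 dB

|j351 + 1700| = √(351² + 1700²) = 1736
|G(j351)| = 3.98 / 1736 = 0.0022928
20 log₁₀(0.0022928) = -52.79 dB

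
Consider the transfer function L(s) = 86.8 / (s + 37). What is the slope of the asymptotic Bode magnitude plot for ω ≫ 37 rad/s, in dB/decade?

With 0 zeros and 1 pole, the high-frequency asymptotic slope is 20 × (0 − 1) = -20 dB/decade.

-20 dB/decade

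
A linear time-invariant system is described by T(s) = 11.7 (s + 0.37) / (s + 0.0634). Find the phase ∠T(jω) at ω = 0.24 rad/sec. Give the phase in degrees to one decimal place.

-42.2°

∠(j0.24 + 0.37) = arctan(0.24/0.37) = 32.97°
∠(j0.24 + 0.0634) = arctan(0.24/0.0634) = 75.20°
∠T(j0.24) = 32.97° − 75.20° = -42.23°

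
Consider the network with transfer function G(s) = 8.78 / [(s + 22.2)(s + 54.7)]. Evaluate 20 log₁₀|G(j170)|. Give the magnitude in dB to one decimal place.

-70.8 dB

|j170 + 22.2| = √(170² + 22.2²) = 171.4
|j170 + 54.7| = √(170² + 54.7²) = 178.6
|G(j170)| = 8.78 / (171.4 × 178.6) = 0.00028677
20 log₁₀(0.00028677) = -70.85 dB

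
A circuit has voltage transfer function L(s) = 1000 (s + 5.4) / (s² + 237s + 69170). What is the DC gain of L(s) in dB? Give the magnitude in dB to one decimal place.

L(0) = 1000 × 5.4 / 69170 = 0.078069
20 log₁₀(0.078069) = -22.15 dB

-22.2 dB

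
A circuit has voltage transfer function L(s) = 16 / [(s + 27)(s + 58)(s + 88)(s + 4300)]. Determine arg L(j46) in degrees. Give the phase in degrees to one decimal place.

-126.2 deg

∠(j46 + 27) = arctan(46/27) = 59.59°
∠(j46 + 58) = arctan(46/58) = 38.42°
∠(j46 + 88) = arctan(46/88) = 27.60°
∠(j46 + 4300) = arctan(46/4300) = 0.61°
∠L(j46) = − (59.59° + 38.42° + 27.60° + 0.61°) = -126.22°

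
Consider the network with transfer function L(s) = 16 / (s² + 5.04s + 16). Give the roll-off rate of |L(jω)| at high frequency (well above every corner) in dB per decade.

With 0 zeros and 2 poles, the high-frequency asymptotic slope is 20 × (0 − 2) = -40 dB/decade.

-40 dB/decade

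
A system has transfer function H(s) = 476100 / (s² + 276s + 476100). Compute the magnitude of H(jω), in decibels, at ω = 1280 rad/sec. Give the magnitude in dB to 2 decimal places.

-8.14 dB

|(j1280)² + 276(j1280) + 476100| = |-1.1623e+06 + j3.5328e+05| = 1.215e+06
|H(j1280)| = 476100 / 1.215e+06 = 0.39192
20 log₁₀(0.39192) = -8.136 dB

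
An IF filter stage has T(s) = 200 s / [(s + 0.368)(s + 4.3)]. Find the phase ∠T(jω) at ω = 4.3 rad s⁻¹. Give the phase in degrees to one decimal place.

∠(j4.3) = 90.00°
∠(j4.3 + 0.368) = arctan(4.3/0.368) = 85.11°
∠(j4.3 + 4.3) = arctan(4.3/4.3) = 45.00°
∠T(j4.3) = 90.00° − (85.11° + 45.00°) = -40.11°

-40.1 deg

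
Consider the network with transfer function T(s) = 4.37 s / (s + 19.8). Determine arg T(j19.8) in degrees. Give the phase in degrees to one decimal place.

∠(j19.8) = 90.00°
∠(j19.8 + 19.8) = arctan(19.8/19.8) = 45.00°
∠T(j19.8) = 90.00° − 45.00° = 45.00°

45.0°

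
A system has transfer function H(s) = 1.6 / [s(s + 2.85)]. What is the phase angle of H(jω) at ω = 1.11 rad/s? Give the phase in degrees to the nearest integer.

∠(j1.11 + 2.85) = arctan(1.11/2.85) = 21.28°
∠(j1.11) = 90.00°
∠H(j1.11) = − (21.28° + 90.00°) = -111.28°

-111°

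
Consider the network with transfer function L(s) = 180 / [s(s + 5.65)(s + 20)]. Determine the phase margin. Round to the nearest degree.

70°

Gain crossover: |L(jω)| = 1 at ω ≈ 1.53 rad/sec.
∠L(j1.53) = −90° − arctan(1.53/5.65) − arctan(1.53/20) ≈ -109.56°
PM = 180° + (-109.56°) = 70.44°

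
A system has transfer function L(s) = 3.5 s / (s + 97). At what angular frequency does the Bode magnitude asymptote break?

97 rad/s

The single real pole at s = −97 gives a corner at ω = 97 rad/s.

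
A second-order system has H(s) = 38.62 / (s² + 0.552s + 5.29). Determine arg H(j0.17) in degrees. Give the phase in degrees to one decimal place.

-1.0°

∠[(j0.17)² + 0.552(j0.17) + 5.29] = ∠[5.2611 + j0.09384] = 1.02°
∠H(j0.17) = −1.02° = -1.02°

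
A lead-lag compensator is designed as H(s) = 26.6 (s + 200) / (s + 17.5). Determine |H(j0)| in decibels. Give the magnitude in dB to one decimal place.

H(0) = 26.6 × 200 / 17.5 = 304
20 log₁₀(304) = 49.66 dB

49.7 dB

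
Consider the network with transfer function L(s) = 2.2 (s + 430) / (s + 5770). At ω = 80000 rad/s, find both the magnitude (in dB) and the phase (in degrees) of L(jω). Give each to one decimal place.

|L| = 6.8 dB, ∠L = 3.8°

|j80000 + 430| = √(80000² + 430²) = 8e+04
|j80000 + 5770| = √(80000² + 5770²) = 8.021e+04
|L(j80000)| = 2.2 × 8e+04 / 8.021e+04 = 2.1943
20 log₁₀(2.1943) = 6.83 dB
∠(j80000 + 430) = arctan(80000/430) = 89.69°
∠(j80000 + 5770) = arctan(80000/5770) = 85.87°
∠L(j80000) = 89.69° − 85.87° = 3.82°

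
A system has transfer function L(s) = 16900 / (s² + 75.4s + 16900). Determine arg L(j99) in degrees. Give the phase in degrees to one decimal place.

∠[(j99)² + 75.4(j99) + 16900] = ∠[7099 + j7464.6] = 46.44°
∠L(j99) = −46.44° = -46.44°

-46.4°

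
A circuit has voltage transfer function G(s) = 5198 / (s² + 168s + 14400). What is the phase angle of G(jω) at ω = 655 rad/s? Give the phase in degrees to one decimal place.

∠[(j655)² + 168(j655) + 14400] = ∠[-4.1462e+05 + j1.1004e+05] = 165.14°
∠G(j655) = −165.14° = -165.14°

-165.1°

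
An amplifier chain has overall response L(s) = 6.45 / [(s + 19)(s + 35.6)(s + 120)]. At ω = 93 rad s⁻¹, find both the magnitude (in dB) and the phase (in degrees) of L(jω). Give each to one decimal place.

|L| = -106.9 dB, ∠L = -185.3°

|j93 + 19| = √(93² + 19²) = 94.92
|j93 + 35.6| = √(93² + 35.6²) = 99.58
|j93 + 120| = √(93² + 120²) = 151.8
|L(j93)| = 6.45 / (94.92 × 99.58 × 151.8) = 4.4946e-06
20 log₁₀(4.4946e-06) = -106.95 dB
∠(j93 + 19) = arctan(93/19) = 78.45°
∠(j93 + 35.6) = arctan(93/35.6) = 69.05°
∠(j93 + 120) = arctan(93/120) = 37.78°
∠L(j93) = − (78.45° + 69.05° + 37.78°) = -185.28°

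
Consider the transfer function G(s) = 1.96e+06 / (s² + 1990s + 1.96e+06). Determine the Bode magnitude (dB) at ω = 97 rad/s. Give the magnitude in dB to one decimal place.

-0.0 dB

|(j97)² + 1990(j97) + 1.96e+06| = |1.9506e+06 + j1.9303e+05| = 1.96e+06
|G(j97)| = 1.96e+06 / 1.96e+06 = 0.99994
20 log₁₀(0.99994) = -0.00 dB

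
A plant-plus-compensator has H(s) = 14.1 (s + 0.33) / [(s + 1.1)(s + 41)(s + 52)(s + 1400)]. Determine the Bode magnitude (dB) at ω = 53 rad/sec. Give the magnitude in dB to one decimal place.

|j53 + 0.33| = √(53² + 0.33²) = 53
|j53 + 1.1| = √(53² + 1.1²) = 53.01
|j53 + 41| = √(53² + 41²) = 67.01
|j53 + 52| = √(53² + 52²) = 74.25
|j53 + 1400| = √(53² + 1400²) = 1401
|H(j53)| = 14.1 × 53 / (53.01 × 67.01 × 74.25 × 1401) = 2.0225e-06
20 log₁₀(2.0225e-06) = -113.88 dB

-113.9 dB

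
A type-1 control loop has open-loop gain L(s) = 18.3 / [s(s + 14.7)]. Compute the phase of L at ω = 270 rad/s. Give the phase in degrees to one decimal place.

∠(j270 + 14.7) = arctan(270/14.7) = 86.88°
∠(j270) = 90.00°
∠L(j270) = − (86.88° + 90.00°) = -176.88°

-176.9°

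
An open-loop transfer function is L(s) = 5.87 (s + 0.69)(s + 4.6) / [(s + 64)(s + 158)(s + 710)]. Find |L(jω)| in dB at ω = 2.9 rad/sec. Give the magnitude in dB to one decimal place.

|j2.9 + 0.69| = √(2.9² + 0.69²) = 2.981
|j2.9 + 4.6| = √(2.9² + 4.6²) = 5.438
|j2.9 + 64| = √(2.9² + 64²) = 64.07
|j2.9 + 158| = √(2.9² + 158²) = 158
|j2.9 + 710| = √(2.9² + 710²) = 710
|L(j2.9)| = 5.87 × 2.981 × 5.438 / (64.07 × 158 × 710) = 1.3237e-05
20 log₁₀(1.3237e-05) = -97.56 dB

-97.6 dB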